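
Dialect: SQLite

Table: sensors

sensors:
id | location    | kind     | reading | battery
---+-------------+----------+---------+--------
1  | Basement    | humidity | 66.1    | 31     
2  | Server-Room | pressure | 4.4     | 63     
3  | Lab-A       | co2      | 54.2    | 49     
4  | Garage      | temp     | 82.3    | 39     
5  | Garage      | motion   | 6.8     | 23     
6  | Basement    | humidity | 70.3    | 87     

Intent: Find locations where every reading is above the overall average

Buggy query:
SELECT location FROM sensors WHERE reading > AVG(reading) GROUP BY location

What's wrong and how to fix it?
Bug: AVG() is an aggregate; it can't sit directly in WHERE

Fix: Use a subquery for AVG and a HAVING MIN(...) filter so the condition holds for every row in the group

Corrected query:
SELECT location FROM sensors GROUP BY location HAVING MIN(reading) > (SELECT AVG(reading) FROM sensors)

Result:
location
--------
Basement
Lab-A   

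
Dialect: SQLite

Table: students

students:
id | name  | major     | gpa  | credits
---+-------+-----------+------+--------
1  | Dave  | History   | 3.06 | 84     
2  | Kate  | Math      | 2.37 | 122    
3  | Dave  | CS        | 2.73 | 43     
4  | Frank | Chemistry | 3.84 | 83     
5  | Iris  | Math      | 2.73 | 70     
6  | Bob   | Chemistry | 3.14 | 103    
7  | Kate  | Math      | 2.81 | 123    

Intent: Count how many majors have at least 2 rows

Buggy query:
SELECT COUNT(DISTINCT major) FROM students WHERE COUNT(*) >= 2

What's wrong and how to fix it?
Bug: WHERE filters individual rows, not groups, so a group-level COUNT is invalid there

Fix: Use a subquery that GROUPs and filters with HAVING, then count its rows

Corrected query:
SELECT COUNT(*) FROM (SELECT major FROM students GROUP BY major HAVING COUNT(*) >= 2)

Result:
COUNT(*)
--------
2       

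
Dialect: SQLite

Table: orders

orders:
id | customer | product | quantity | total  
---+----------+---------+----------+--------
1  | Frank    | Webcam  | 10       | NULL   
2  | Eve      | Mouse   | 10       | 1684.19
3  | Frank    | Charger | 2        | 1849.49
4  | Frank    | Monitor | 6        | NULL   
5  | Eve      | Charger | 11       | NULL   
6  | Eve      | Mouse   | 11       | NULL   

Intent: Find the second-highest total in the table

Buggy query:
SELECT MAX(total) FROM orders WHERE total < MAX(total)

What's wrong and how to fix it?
Bug: The inner MAX is an aggregate inside WHERE, which is not allowed

Fix: Compute the overall MAX in a subquery, then take MAX of rows below it

Corrected query:
SELECT MAX(total) FROM orders WHERE total < (SELECT MAX(total) FROM orders)

Result:
MAX(total)
----------
1684.19   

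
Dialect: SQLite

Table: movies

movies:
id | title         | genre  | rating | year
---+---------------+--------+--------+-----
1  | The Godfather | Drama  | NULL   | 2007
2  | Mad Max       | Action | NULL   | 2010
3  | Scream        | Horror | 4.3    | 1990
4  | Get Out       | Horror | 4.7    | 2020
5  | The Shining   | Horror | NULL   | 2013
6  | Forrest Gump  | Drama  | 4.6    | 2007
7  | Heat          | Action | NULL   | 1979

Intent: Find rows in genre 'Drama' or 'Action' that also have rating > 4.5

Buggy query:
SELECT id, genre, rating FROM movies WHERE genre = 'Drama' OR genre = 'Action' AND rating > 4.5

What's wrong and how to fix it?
Bug: Without parentheses, AND is evaluated before OR, so the rating filter only applies to the 'Action' branch

Fix: Add parentheses around the OR so the AND applies to both alternatives

Corrected query:
SELECT id, genre, rating FROM movies WHERE (genre = 'Drama' OR genre = 'Action') AND rating > 4.5

Result:
id | genre | rating
---+-------+-------
6  | Drama | 4.6   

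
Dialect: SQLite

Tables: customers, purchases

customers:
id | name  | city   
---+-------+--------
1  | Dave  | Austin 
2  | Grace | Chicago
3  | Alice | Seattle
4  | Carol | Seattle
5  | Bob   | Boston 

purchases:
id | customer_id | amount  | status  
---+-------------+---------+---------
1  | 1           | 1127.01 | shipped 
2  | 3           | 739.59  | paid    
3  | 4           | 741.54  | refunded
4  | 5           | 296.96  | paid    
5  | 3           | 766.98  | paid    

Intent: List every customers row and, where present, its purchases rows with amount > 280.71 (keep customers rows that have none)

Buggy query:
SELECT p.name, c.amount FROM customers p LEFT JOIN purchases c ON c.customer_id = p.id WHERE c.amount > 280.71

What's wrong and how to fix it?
Bug: Filtering c.amount in WHERE discards the NULL rows produced by LEFT JOIN, turning it into an inner join

Fix: Move the right-table condition into the ON clause so unmatched parents are kept

Corrected query:
SELECT p.name, c.amount FROM customers p LEFT JOIN purchases c ON c.customer_id = p.id AND c.amount > 280.71

Result:
name  | amount 
------+--------
Dave  | 1127.01
Grace | NULL   
Alice | 739.59 
Alice | 766.98 
Carol | 741.54 
Bob   | 296.96 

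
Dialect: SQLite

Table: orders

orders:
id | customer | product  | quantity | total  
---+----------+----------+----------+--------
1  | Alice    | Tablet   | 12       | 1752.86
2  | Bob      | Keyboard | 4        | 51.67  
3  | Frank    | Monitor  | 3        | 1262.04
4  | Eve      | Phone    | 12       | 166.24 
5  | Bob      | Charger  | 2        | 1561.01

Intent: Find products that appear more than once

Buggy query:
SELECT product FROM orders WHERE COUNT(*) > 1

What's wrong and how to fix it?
Bug: WHERE can't reference COUNT(*); aggregates are computed after WHERE

Fix: GROUP BY product, then filter groups with HAVING COUNT(*) > 1

Corrected query:
SELECT product FROM orders GROUP BY product HAVING COUNT(*) > 1

Result:
(no rows)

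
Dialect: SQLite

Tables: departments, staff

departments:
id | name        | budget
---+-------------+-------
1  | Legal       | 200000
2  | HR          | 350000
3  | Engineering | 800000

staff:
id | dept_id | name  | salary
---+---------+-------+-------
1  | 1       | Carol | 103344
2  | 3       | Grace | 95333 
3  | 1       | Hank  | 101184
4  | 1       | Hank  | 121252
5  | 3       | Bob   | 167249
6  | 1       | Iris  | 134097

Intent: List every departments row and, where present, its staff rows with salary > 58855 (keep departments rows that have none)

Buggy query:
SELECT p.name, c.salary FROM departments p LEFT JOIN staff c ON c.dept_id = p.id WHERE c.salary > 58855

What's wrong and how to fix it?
Bug: Filtering c.salary in WHERE discards the NULL rows produced by LEFT JOIN, turning it into an inner join

Fix: Put 'c.salary > 58855' in the JOIN's ON clause instead of WHERE

Corrected query:
SELECT p.name, c.salary FROM departments p LEFT JOIN staff c ON c.dept_id = p.id AND c.salary > 58855

Result:
name        | salary
------------+-------
Legal       | 101184
Legal       | 103344
Legal       | 121252
Legal       | 134097
HR          | NULL  
Engineering | 95333 
Engineering | 167249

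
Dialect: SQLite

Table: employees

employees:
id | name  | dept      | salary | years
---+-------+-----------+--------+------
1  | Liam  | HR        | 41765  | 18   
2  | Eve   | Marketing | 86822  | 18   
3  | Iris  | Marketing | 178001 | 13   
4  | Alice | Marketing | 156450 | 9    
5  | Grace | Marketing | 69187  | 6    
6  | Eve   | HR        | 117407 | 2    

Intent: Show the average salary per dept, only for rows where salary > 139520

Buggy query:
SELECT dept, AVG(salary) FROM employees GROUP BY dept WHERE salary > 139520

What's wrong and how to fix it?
Bug: Row-level WHERE must come before GROUP BY in the clause order

Fix: Move the WHERE clause before GROUP BY

Corrected query:
SELECT dept, AVG(salary) FROM employees WHERE salary > 139520 GROUP BY dept

Result:
dept      | AVG(salary)
----------+------------
Marketing | 167225.5   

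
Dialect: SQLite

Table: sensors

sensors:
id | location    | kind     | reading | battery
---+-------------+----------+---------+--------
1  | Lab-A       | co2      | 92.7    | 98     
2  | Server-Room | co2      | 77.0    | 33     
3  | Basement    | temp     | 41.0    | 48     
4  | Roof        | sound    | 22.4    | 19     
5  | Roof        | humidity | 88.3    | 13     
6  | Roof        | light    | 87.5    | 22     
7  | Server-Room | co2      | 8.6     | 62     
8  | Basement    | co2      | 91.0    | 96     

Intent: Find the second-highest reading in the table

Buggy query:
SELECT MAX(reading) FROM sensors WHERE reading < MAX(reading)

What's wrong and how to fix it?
Bug: MAX(reading) on the right of the comparison is an aggregate-in-WHERE error

Fix: Put the inner MAX in a scalar subquery

Corrected query:
SELECT MAX(reading) FROM sensors WHERE reading < (SELECT MAX(reading) FROM sensors)

Result:
MAX(reading)
------------
91          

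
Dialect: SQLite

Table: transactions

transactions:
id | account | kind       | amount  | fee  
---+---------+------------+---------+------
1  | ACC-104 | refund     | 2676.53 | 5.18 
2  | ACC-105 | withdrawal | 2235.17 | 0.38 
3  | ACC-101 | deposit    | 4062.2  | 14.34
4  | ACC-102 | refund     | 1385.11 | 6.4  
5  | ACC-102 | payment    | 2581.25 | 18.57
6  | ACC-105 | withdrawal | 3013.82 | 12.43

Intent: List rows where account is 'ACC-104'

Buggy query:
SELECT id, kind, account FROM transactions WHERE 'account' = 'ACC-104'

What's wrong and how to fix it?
Bug: 'account' in single quotes is a string literal, not the column; the comparison is literal-vs-literal and never true

Fix: Reference the column as account without single quotes

Corrected query:
SELECT id, kind, account FROM transactions WHERE account = 'ACC-104'

Result:
id | kind   | account
---+--------+--------
1  | refund | ACC-104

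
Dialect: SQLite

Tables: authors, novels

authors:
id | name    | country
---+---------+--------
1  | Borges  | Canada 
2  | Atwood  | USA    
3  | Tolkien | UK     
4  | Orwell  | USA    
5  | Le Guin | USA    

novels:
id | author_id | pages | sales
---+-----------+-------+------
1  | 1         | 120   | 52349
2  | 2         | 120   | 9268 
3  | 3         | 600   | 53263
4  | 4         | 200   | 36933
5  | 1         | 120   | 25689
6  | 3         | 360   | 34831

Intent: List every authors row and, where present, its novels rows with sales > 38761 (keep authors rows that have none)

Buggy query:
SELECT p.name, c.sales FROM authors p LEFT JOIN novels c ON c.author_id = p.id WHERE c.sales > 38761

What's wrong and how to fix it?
Bug: Filtering c.sales in WHERE discards the NULL rows produced by LEFT JOIN, turning it into an inner join

Fix: Move the right-table condition into the ON clause so unmatched parents are kept

Corrected query:
SELECT p.name, c.sales FROM authors p LEFT JOIN novels c ON c.author_id = p.id AND c.sales > 38761

Result:
name    | sales
--------+------
Borges  | 52349
Atwood  | NULL 
Tolkien | 53263
Orwell  | NULL 
Le Guin | NULL 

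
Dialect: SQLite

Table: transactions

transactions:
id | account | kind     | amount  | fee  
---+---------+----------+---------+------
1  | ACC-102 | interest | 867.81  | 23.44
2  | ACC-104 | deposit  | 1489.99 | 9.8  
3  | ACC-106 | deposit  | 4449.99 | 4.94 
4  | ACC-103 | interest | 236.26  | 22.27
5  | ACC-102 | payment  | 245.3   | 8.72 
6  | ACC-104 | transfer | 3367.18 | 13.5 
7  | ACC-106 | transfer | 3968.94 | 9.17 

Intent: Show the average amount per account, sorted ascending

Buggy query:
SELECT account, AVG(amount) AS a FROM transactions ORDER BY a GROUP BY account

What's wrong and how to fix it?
Bug: GROUP BY must precede ORDER BY

Fix: Move ORDER BY to the end, after GROUP BY

Corrected query:
SELECT account, AVG(amount) AS a FROM transactions GROUP BY account ORDER BY a

Result:
account | a       
--------+---------
ACC-103 | 236.26  
ACC-102 | 556.555 
ACC-104 | 2428.585
ACC-106 | 4209.465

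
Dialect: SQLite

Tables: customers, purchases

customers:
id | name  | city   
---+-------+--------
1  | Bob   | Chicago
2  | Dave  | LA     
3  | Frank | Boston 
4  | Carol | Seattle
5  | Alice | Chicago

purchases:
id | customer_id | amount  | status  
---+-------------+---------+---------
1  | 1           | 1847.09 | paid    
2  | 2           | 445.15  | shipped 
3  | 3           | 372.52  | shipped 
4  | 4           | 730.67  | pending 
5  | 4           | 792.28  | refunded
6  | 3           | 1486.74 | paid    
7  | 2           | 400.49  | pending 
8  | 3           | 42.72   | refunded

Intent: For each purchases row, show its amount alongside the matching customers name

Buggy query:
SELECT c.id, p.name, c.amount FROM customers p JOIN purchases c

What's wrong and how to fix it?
Bug: JOIN with no ON clause produces a cartesian product; every purchases row pairs with every customers row

Fix: Specify the join condition linking the foreign key to the parent id

Corrected query:
SELECT c.id, p.name, c.amount FROM customers p JOIN purchases c ON c.customer_id = p.id

Result:
id | name  | amount 
---+-------+--------
1  | Bob   | 1847.09
2  | Dave  | 445.15 
3  | Frank | 372.52 
4  | Carol | 730.67 
5  | Carol | 792.28 
6  | Frank | 1486.74
7  | Dave  | 400.49 
8  | Frank | 42.72  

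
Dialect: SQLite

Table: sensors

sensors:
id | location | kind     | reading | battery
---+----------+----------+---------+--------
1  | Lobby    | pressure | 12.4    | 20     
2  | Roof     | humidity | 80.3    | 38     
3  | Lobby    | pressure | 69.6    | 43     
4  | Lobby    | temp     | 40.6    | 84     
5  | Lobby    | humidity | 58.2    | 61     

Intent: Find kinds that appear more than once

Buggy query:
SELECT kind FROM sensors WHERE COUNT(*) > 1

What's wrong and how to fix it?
Bug: WHERE can't reference COUNT(*); aggregates are computed after WHERE

Fix: GROUP BY kind, then filter groups with HAVING COUNT(*) > 1

Corrected query:
SELECT kind FROM sensors GROUP BY kind HAVING COUNT(*) > 1

Result:
kind    
--------
humidity
pressure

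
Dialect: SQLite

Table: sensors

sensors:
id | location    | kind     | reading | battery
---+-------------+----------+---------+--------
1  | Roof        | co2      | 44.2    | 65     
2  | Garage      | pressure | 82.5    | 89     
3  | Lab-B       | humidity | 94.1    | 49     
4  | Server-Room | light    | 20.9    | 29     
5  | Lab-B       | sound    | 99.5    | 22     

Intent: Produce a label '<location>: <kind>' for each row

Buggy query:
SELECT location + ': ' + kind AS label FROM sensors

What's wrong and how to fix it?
Bug: SQLite uses || for string concatenation; + coerces text to numbers (yielding 0)

Fix: Replace + with || to concatenate text

Corrected query:
SELECT location || ': ' || kind AS label FROM sensors

Result:
label             
------------------
Roof: co2         
Garage: pressure  
Lab-B: humidity   
Server-Room: light
Lab-B: sound      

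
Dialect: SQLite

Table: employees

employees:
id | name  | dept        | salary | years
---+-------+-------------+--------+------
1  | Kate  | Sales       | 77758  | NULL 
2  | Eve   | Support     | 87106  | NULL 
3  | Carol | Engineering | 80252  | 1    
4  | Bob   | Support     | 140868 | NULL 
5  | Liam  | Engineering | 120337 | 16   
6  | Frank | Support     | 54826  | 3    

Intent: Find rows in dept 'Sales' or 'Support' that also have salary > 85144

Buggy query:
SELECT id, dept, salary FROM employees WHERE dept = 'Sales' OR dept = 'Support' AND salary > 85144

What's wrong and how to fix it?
Bug: AND binds tighter than OR, so this parses as dept = 'Sales' OR (dept = 'Support' AND salary > 85144)

Fix: Group the OR with parentheses (or use IN), then AND the threshold

Corrected query:
SELECT id, dept, salary FROM employees WHERE (dept = 'Sales' OR dept = 'Support') AND salary > 85144

Result:
id | dept    | salary
---+---------+-------
2  | Support | 87106 
4  | Support | 140868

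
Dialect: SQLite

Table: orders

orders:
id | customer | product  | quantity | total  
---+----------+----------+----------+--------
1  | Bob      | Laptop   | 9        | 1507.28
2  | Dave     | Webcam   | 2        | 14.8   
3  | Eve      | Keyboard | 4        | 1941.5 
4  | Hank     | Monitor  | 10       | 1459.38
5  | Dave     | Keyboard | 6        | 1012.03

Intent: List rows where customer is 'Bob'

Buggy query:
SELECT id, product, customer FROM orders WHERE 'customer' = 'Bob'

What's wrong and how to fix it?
Bug: Single quotes denote string literals in SQL; the column name is being compared as a constant string

Fix: Reference the column as customer without single quotes

Corrected query:
SELECT id, product, customer FROM orders WHERE customer = 'Bob'

Result:
id | product | customer
---+---------+---------
1  | Laptop  | Bob     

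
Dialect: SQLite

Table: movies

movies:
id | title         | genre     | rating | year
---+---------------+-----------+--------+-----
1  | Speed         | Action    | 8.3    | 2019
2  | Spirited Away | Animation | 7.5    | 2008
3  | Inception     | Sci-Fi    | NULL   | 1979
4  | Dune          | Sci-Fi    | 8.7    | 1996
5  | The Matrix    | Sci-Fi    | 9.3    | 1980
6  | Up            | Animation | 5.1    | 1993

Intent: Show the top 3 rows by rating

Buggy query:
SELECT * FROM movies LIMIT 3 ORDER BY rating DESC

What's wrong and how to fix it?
Bug: LIMIT must come after ORDER BY

Fix: Swap the clauses: ORDER BY first, then LIMIT

Corrected query:
SELECT * FROM movies ORDER BY rating DESC LIMIT 3

Result:
id | title      | genre  | rating | year
---+------------+--------+--------+-----
5  | The Matrix | Sci-Fi | 9.3    | 1980
4  | Dune       | Sci-Fi | 8.7    | 1996
1  | Speed      | Action | 8.3    | 2019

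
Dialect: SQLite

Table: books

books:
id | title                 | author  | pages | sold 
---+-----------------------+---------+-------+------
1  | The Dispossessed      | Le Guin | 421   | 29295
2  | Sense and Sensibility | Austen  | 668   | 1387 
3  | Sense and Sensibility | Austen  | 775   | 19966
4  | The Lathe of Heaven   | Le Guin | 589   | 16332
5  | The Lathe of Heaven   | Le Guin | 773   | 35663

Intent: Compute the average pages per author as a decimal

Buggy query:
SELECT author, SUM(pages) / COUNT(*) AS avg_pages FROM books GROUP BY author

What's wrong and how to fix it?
Bug: SUM(pages) and COUNT(*) are both integers; the division truncates the fractional part

Fix: Multiply by 1.0 (or CAST to REAL) to force floating-point division

Corrected query:
SELECT author, SUM(pages) * 1.0 / COUNT(*) AS avg_pages FROM books GROUP BY author

Result:
author  | avg_pages 
--------+-----------
Austen  | 721.5     
Le Guin | 594.333333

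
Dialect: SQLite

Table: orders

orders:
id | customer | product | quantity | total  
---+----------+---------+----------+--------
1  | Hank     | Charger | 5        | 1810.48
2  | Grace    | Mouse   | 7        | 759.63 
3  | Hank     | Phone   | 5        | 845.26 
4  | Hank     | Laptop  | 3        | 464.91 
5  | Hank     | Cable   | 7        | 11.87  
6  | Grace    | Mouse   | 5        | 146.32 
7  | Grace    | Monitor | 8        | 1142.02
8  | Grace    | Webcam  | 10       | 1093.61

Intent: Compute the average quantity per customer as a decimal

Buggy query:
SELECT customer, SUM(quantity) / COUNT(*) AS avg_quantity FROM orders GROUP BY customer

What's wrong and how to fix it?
Bug: Both operands are integers, so '/' performs integer division and truncates

Fix: Cast one side to REAL so the division keeps the fractional part

Corrected query:
SELECT customer, SUM(quantity) * 1.0 / COUNT(*) AS avg_quantity FROM orders GROUP BY customer

Result:
customer | avg_quantity
---------+-------------
Grace    | 7.5         
Hank     | 5           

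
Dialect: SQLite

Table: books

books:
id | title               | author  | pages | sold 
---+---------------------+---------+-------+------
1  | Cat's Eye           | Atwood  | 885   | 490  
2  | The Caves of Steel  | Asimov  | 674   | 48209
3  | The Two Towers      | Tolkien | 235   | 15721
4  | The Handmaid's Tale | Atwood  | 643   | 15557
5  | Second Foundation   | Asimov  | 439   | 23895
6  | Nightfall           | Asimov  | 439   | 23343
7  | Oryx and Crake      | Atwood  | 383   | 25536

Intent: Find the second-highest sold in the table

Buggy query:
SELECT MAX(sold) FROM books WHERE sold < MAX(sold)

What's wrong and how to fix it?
Bug: MAX(sold) on the right of the comparison is an aggregate-in-WHERE error

Fix: Compute the overall MAX in a subquery, then take MAX of rows below it

Corrected query:
SELECT MAX(sold) FROM books WHERE sold < (SELECT MAX(sold) FROM books)

Result:
MAX(sold)
---------
25536    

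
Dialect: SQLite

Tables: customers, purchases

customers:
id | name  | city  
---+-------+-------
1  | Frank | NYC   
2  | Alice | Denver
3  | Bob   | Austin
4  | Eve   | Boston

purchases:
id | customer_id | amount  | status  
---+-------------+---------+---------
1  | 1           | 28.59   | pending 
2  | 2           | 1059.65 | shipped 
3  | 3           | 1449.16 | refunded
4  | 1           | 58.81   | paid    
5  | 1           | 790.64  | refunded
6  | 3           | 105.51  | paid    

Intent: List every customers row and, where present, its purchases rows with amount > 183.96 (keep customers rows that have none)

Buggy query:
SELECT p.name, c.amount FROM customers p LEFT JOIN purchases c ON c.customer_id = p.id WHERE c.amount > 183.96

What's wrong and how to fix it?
Bug: Filtering c.amount in WHERE discards the NULL rows produced by LEFT JOIN, turning it into an inner join

Fix: Move the right-table condition into the ON clause so unmatched parents are kept

Corrected query:
SELECT p.name, c.amount FROM customers p LEFT JOIN purchases c ON c.customer_id = p.id AND c.amount > 183.96

Result:
name  | amount 
------+--------
Frank | 790.64 
Alice | 1059.65
Bob   | 1449.16
Eve   | NULL   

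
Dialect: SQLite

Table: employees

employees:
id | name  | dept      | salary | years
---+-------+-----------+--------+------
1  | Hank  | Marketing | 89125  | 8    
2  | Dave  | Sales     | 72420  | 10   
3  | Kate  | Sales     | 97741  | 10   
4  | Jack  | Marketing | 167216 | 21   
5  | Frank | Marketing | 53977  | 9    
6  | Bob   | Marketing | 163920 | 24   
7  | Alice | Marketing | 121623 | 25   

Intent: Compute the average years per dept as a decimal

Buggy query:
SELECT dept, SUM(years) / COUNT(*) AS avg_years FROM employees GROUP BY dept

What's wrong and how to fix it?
Bug: SUM(years) and COUNT(*) are both integers; the division truncates the fractional part

Fix: Multiply by 1.0 (or CAST to REAL) to force floating-point division

Corrected query:
SELECT dept, SUM(years) * 1.0 / COUNT(*) AS avg_years FROM employees GROUP BY dept

Result:
dept      | avg_years
----------+----------
Marketing | 17.4     
Sales     | 10       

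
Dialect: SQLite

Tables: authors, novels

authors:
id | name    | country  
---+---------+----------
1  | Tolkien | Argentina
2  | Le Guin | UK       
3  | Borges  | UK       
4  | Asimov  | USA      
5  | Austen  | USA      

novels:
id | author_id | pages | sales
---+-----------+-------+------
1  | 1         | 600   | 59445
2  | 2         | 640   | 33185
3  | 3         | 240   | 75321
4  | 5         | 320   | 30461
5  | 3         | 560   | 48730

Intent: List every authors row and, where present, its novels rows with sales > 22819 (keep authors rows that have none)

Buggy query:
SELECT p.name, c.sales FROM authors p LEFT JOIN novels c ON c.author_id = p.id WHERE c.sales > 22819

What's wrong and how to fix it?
Bug: A WHERE condition on the right-hand table after LEFT JOIN drops unmatched parents

Fix: Move the right-table condition into the ON clause so unmatched parents are kept

Corrected query:
SELECT p.name, c.sales FROM authors p LEFT JOIN novels c ON c.author_id = p.id AND c.sales > 22819

Result:
name    | sales
--------+------
Tolkien | 59445
Le Guin | 33185
Borges  | 48730
Borges  | 75321
Asimov  | NULL 
Austen  | 30461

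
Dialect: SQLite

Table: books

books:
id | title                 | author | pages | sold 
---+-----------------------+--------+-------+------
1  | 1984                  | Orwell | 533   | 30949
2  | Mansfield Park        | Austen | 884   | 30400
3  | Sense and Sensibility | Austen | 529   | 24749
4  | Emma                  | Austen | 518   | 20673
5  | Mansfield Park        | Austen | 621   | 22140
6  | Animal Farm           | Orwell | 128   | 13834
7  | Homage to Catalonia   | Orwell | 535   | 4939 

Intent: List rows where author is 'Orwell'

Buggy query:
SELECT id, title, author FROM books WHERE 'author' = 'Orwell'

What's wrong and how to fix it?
Bug: Single quotes denote string literals in SQL; the column name is being compared as a constant string

Fix: Reference the column as author without single quotes

Corrected query:
SELECT id, title, author FROM books WHERE author = 'Orwell'

Result:
id | title               | author
---+---------------------+-------
1  | 1984                | Orwell
6  | Animal Farm         | Orwell
7  | Homage to Catalonia | Orwell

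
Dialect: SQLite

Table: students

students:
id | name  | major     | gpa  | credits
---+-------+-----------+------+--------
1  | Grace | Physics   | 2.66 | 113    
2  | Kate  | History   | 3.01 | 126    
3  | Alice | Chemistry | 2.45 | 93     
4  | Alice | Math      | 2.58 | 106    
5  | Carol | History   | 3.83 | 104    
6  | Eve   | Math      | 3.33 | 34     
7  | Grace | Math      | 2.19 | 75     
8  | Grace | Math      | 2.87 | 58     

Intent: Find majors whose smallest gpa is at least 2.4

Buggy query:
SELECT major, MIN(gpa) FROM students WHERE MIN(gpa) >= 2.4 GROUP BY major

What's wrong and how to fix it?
Bug: MIN() in WHERE is a misuse of aggregate

Fix: Use HAVING for the per-group MIN condition

Corrected query:
SELECT major, MIN(gpa) FROM students GROUP BY major HAVING MIN(gpa) >= 2.4

Result:
major     | MIN(gpa)
----------+---------
Chemistry | 2.45    
History   | 3.01    
Physics   | 2.66    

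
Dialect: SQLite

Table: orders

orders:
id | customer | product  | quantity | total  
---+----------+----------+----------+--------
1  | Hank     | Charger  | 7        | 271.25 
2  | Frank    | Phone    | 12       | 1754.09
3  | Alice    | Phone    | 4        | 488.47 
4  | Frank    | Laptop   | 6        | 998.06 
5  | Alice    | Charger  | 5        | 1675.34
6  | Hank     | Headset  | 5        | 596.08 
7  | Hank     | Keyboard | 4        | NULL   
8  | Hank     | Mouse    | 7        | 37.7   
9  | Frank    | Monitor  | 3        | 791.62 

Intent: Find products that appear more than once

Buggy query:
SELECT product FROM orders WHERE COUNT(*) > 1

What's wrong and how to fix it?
Bug: WHERE can't reference COUNT(*); aggregates are computed after WHERE

Fix: Group first, then use HAVING for the count condition

Corrected query:
SELECT product FROM orders GROUP BY product HAVING COUNT(*) > 1

Result:
product
-------
Charger
Phone  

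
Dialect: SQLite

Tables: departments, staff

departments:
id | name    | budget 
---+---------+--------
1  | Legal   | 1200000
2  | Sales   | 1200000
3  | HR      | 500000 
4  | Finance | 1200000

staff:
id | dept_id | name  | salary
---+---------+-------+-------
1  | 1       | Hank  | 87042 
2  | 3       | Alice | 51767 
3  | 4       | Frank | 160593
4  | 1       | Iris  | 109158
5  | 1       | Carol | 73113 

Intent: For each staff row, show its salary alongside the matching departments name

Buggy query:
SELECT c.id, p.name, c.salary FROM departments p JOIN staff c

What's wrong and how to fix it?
Bug: Missing join condition: each staff row is matched to all departments rows instead of just its own

Fix: Add ON c.dept_id = p.id to the JOIN

Corrected query:
SELECT c.id, p.name, c.salary FROM departments p JOIN staff c ON c.dept_id = p.id

Result:
id | name    | salary
---+---------+-------
1  | Legal   | 87042 
2  | HR      | 51767 
3  | Finance | 160593
4  | Legal   | 109158
5  | Legal   | 73113 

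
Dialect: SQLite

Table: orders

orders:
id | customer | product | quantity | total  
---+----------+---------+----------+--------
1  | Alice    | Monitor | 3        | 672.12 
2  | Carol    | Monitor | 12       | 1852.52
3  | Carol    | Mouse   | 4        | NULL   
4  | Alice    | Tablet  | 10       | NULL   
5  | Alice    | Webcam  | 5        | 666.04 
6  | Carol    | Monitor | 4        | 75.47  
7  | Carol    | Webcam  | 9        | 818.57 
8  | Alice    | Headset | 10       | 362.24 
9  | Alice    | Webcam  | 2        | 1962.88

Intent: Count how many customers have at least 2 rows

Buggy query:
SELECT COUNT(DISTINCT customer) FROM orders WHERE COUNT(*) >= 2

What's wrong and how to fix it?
Bug: WHERE filters individual rows, not groups, so a group-level COUNT is invalid there

Fix: Use a subquery that GROUPs and filters with HAVING, then count its rows

Corrected query:
SELECT COUNT(*) FROM (SELECT customer FROM orders GROUP BY customer HAVING COUNT(*) >= 2)

Result:
COUNT(*)
--------
2       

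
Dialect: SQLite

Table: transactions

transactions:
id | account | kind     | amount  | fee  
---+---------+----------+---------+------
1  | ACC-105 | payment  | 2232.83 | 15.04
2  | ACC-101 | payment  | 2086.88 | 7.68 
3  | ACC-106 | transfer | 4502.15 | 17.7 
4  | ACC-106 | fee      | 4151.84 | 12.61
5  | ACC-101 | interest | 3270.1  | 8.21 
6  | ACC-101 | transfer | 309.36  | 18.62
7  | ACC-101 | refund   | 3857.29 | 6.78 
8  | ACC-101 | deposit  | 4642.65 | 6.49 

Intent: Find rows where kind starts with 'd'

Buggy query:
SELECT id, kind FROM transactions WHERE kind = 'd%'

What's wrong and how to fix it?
Bug: '=' compares the literal string including the % character; pattern matching needs LIKE

Fix: Replace '=' with LIKE so 'd%' is treated as a pattern

Corrected query:
SELECT id, kind FROM transactions WHERE kind LIKE 'd%'

Result:
id | kind   
---+--------
8  | deposit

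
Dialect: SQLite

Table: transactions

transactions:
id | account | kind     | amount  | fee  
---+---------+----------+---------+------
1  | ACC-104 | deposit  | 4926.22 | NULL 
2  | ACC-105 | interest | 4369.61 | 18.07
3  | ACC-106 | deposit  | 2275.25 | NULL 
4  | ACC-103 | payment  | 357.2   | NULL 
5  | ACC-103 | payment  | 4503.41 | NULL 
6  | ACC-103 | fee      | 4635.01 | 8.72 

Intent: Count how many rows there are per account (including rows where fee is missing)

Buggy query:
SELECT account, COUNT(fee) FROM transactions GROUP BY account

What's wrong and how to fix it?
Bug: COUNT(column) counts non-NULL values only; rows with NULL fee aren't counted

Fix: Replace COUNT(fee) with COUNT(*)

Corrected query:
SELECT account, COUNT(*) FROM transactions GROUP BY account

Result:
account | COUNT(*)
--------+---------
ACC-103 | 3       
ACC-104 | 1       
ACC-105 | 1       
ACC-106 | 1       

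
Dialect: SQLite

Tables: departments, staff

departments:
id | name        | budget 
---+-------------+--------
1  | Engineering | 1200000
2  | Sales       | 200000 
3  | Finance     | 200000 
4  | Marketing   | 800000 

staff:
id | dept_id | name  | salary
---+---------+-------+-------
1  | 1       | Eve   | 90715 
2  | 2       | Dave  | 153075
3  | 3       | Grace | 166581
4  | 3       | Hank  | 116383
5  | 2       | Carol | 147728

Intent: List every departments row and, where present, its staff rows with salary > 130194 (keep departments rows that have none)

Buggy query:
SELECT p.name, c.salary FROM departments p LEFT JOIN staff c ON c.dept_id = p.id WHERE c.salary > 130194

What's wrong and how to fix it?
Bug: A WHERE condition on the right-hand table after LEFT JOIN drops unmatched parents

Fix: Put 'c.salary > 130194' in the JOIN's ON clause instead of WHERE

Corrected query:
SELECT p.name, c.salary FROM departments p LEFT JOIN staff c ON c.dept_id = p.id AND c.salary > 130194

Result:
name        | salary
------------+-------
Engineering | NULL  
Sales       | 147728
Sales       | 153075
Finance     | 166581
Marketing   | NULL  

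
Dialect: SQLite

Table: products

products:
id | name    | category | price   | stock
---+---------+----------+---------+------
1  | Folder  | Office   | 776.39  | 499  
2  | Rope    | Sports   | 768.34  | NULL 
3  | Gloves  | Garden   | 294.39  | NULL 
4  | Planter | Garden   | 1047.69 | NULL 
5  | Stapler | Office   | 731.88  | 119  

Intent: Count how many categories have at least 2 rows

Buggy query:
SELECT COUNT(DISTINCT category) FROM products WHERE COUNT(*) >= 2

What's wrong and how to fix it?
Bug: WHERE filters individual rows, not groups, so a group-level COUNT is invalid there

Fix: Group first with HAVING COUNT(*) >= 2, then COUNT the resulting groups

Corrected query:
SELECT COUNT(*) FROM (SELECT category FROM products GROUP BY category HAVING COUNT(*) >= 2)

Result:
COUNT(*)
--------
2       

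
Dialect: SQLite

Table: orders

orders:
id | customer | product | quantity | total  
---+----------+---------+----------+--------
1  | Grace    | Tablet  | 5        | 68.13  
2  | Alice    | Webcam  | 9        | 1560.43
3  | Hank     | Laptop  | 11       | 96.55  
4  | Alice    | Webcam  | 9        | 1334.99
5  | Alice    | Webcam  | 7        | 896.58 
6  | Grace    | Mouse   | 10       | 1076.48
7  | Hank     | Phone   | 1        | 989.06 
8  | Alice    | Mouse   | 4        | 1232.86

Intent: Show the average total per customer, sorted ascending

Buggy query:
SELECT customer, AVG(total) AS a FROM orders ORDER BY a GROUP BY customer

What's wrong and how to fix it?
Bug: ORDER BY appears before GROUP BY; SQL clause order requires GROUP BY first

Fix: Move ORDER BY to the end, after GROUP BY

Corrected query:
SELECT customer, AVG(total) AS a FROM orders GROUP BY customer ORDER BY a

Result:
customer | a       
---------+---------
Hank     | 542.805 
Grace    | 572.305 
Alice    | 1256.215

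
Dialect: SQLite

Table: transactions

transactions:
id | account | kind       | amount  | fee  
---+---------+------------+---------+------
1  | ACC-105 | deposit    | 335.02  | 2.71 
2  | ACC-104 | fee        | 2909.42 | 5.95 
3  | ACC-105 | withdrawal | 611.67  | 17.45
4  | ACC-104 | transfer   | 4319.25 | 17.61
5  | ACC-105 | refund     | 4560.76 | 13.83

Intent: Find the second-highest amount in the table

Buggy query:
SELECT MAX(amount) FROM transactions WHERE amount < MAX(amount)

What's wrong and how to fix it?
Bug: The inner MAX is an aggregate inside WHERE, which is not allowed

Fix: Put the inner MAX in a scalar subquery

Corrected query:
SELECT MAX(amount) FROM transactions WHERE amount < (SELECT MAX(amount) FROM transactions)

Result:
MAX(amount)
-----------
4319.25    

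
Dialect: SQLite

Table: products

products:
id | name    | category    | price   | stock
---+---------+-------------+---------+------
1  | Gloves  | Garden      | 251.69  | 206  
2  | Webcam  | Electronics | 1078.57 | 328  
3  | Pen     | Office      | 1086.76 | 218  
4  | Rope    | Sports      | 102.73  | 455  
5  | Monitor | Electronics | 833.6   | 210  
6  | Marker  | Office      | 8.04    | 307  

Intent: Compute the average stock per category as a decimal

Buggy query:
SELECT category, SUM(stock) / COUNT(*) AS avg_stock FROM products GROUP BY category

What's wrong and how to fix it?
Bug: Both operands are integers, so '/' performs integer division and truncates

Fix: Cast one side to REAL so the division keeps the fractional part

Corrected query:
SELECT category, SUM(stock) * 1.0 / COUNT(*) AS avg_stock FROM products GROUP BY category

Result:
category    | avg_stock
------------+----------
Electronics | 269      
Garden      | 206      
Office      | 262.5    
Sports      | 455      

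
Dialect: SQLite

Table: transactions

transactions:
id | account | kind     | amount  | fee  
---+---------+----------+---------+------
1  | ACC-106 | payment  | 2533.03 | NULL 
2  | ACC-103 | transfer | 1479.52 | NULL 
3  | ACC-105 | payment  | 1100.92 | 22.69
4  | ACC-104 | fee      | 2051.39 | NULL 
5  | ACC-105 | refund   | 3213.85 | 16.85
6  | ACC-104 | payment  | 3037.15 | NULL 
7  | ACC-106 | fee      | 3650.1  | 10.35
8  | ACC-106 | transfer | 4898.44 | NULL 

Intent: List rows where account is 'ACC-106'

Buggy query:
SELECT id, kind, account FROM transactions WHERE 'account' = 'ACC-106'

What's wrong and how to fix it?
Bug: Single quotes denote string literals in SQL; the column name is being compared as a constant string

Fix: Remove the quotes around the column name (or use double quotes for an identifier)

Corrected query:
SELECT id, kind, account FROM transactions WHERE account = 'ACC-106'

Result:
id | kind     | account
---+----------+--------
1  | payment  | ACC-106
7  | fee      | ACC-106
8  | transfer | ACC-106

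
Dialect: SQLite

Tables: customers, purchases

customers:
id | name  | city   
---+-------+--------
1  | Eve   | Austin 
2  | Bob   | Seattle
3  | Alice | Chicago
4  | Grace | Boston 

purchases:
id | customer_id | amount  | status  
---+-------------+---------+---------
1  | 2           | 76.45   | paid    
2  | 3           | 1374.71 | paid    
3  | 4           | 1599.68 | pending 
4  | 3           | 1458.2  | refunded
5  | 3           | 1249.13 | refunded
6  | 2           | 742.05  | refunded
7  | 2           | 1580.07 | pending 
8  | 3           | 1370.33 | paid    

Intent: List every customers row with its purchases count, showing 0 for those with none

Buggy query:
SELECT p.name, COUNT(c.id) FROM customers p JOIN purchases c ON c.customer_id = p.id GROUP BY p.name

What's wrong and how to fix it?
Bug: An inner join excludes parents with zero children

Fix: Switch to LEFT JOIN to retain unmatched parent rows

Corrected query:
SELECT p.name, COUNT(c.id) FROM customers p LEFT JOIN purchases c ON c.customer_id = p.id GROUP BY p.name

Result:
name  | COUNT(c.id)
------+------------
Alice | 4          
Bob   | 3          
Eve   | 0          
Grace | 1          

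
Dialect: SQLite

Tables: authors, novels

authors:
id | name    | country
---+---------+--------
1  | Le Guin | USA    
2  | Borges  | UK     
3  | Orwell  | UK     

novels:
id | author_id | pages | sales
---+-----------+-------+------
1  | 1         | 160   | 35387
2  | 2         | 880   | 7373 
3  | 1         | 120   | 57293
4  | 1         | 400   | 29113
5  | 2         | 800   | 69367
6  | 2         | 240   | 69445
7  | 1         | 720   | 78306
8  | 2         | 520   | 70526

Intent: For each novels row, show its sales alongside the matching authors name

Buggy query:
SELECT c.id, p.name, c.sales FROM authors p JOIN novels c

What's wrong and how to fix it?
Bug: JOIN with no ON clause produces a cartesian product; every novels row pairs with every authors row

Fix: Add ON c.author_id = p.id to the JOIN

Corrected query:
SELECT c.id, p.name, c.sales FROM authors p JOIN novels c ON c.author_id = p.id

Result:
id | name    | sales
---+---------+------
1  | Le Guin | 35387
2  | Borges  | 7373 
3  | Le Guin | 57293
4  | Le Guin | 29113
5  | Borges  | 69367
6  | Borges  | 69445
7  | Le Guin | 78306
8  | Borges  | 70526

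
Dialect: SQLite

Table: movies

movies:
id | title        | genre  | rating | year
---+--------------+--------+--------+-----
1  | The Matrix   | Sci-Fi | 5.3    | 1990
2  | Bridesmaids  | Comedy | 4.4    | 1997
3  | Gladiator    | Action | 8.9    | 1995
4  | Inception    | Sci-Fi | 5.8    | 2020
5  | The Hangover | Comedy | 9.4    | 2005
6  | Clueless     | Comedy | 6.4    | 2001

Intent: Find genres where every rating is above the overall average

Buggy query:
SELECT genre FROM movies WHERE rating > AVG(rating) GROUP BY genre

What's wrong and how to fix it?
Bug: WHERE evaluates per row before aggregation, so AVG() is unavailable

Fix: Use a subquery for AVG and a HAVING MIN(...) filter so the condition holds for every row in the group

Corrected query:
SELECT genre FROM movies GROUP BY genre HAVING MIN(rating) > (SELECT AVG(rating) FROM movies)

Result:
genre 
------
Action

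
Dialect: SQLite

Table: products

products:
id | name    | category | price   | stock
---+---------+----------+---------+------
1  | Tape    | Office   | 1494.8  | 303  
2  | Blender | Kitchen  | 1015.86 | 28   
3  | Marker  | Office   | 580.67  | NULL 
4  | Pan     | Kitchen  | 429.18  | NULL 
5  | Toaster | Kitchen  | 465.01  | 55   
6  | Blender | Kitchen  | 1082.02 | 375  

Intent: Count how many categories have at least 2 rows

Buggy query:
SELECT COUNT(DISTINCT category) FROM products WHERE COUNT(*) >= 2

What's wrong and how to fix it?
Bug: WHERE filters individual rows, not groups, so a group-level COUNT is invalid there

Fix: Group first with HAVING COUNT(*) >= 2, then COUNT the resulting groups

Corrected query:
SELECT COUNT(*) FROM (SELECT category FROM products GROUP BY category HAVING COUNT(*) >= 2)

Result:
COUNT(*)
--------
2       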